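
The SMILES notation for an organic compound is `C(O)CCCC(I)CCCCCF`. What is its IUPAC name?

10-fluoro-5-iododecan-1-ol

The longest chain bearing the –OH group is 10 carbons long (decane).
The principal characteristic group is an alcohol (–OH), named with the suffix -ol.
Choose the numbering such that numbering from this end puts the hydroxyl group at C-1 rather than C-10.
That gives the hydroxyl at C-1; a fluoro group at C-10; an iodo group at C-5.
Prefixes are listed alphabetically: fluoro, iodo.
Assembling the pieces gives 10-fluoro-5-iododecan-1-ol.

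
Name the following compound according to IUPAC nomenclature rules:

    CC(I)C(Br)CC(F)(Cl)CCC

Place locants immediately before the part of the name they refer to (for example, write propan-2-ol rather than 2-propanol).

The longest carbon chain is 8 atoms: the parent is octane.
The numbering direction is chosen so that the substituent locant set {2,3,5,5} is lower than {4,4,6,7} at the first point of difference.
This places a bromo group at C-3; a chloro group at C-5; a fluoro group at C-5; an iodo group at C-2.
Prefixes are listed alphabetically: bromo, chloro, fluoro, iodo.
Putting it together: 3-bromo-5-chloro-5-fluoro-2-iodooctane.

3-bromo-5-chloro-5-fluoro-2-iodooctane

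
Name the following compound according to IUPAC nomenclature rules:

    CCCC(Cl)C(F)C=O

The longest chain bearing the –CHO group is 6 carbons long (hexane).
The highest-priority functional group is an aldehyde (terminal –CHO), so the name ends in -al.
Number the chain so that the aldehyde carbon is C-1 by definition.
With this numbering: a chloro group at C-3; a fluoro group at C-2.
Substituent prefixes are cited in alphabetical order (multiplying prefixes like di-/tri- are ignored for ordering).
Assembling the pieces gives 3-chloro-2-fluorohexanal.

3-chloro-2-fluorohexanal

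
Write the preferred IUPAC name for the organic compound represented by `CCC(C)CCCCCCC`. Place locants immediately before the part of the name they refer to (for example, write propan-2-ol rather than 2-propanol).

3-methyldecane

The longest continuous carbon chain has 10 atoms, so the parent hydride is decane.
Choose the numbering such that the substituent locant set {3} is lower than {8} at the first point of difference.
That gives a methyl group at C-3.
Putting it together: 3-methyldecane.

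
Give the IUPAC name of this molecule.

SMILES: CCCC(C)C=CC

Counting along the main chain through the multiple bond gives 7 carbons: the parent is heptane.
The chain contains a C=C double bond, so the unsaturation ending is -ene.
Number the chain so that numbering from this end puts the double bond at C-2 rather than C-5.
That gives the double bond between C-2 and C-3; a methyl group at C-4.
Assembling the pieces gives 4-methylhept-2-ene.

4-methylhept-2-ene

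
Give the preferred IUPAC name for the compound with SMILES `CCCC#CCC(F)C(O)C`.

The longest carbon chain that includes the –OH group and the multiple bond has 9 carbons, so the parent hydride is nonane.
An alcohol (–OH) is the principal characteristic group, giving the suffix -ol.
A C≡C triple bond in the chain gives the infix -yne-.
Choose the numbering such that numbering from this end puts the hydroxyl group at C-2 rather than C-8.
This places the hydroxyl at C-2; the triple bond between C-5 and C-6; a fluoro group at C-3.
Assembling the pieces gives 3-fluoronon-5-yn-2-ol.

3-fluoronon-5-yn-2-ol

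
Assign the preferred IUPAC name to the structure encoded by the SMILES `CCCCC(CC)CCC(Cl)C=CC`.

Counting along the main chain through the multiple bond gives 11 carbons: the parent is undecane.
A C=C double bond in the chain gives the infix -ene-.
Number the chain so that numbering from this end puts the double bond at C-2 rather than C-9.
This places the double bond between C-2 and C-3; a chloro group at C-4; an ethyl group at C-7.
The substituents are ordered alphabetically, ignoring any di-/tri- multipliers.
Assembling the pieces gives 4-chloro-7-ethylundec-2-ene.

4-chloro-7-ethylundec-2-ene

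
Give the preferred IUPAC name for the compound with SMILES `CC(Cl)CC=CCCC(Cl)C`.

The longest carbon chain that includes the multiple bond has 9 carbons, so the parent hydride is nonane.
A C=C double bond in the chain gives the infix -ene-.
Number the chain so that numbering from this end puts the double bond at C-4 rather than C-5.
This places the double bond between C-4 and C-5; chloro groups at C-2 and C-8.
Putting it together: 2,8-dichloronon-4-ene.

2,8-dichloronon-4-ene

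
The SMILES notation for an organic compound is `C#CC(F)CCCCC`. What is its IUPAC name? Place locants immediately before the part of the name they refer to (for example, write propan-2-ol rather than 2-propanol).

3-fluorooct-1-yne

The longest carbon chain that includes the multiple bond has 8 carbons, so the parent hydride is octane.
There is one C≡C triple bond, indicated by the ending -yne.
Choose the numbering such that numbering from this end puts the triple bond at C-1 rather than C-7.
With this numbering: the triple bond between C-1 and C-2; a fluoro group at C-3.
The name is 3-fluorooct-1-yne.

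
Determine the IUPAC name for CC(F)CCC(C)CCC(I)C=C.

Counting along the main chain through the multiple bond gives 10 carbons: the parent is decane.
There is one C=C double bond, indicated by the ending -ene.
Number the chain so that numbering from this end puts the double bond at C-1 rather than C-9.
This places the double bond between C-1 and C-2; a fluoro group at C-9; an iodo group at C-3; a methyl group at C-6.
Prefixes are listed alphabetically: fluoro, iodo, methyl.
Assembling the pieces gives 9-fluoro-3-iodo-6-methyldec-1-ene.

9-fluoro-3-iodo-6-methyldec-1-ene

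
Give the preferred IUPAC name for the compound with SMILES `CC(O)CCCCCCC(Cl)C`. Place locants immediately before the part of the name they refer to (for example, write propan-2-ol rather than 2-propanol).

9-chlorodecan-2-ol

The longest chain bearing the –OH group is 10 carbons long (decane).
An alcohol (–OH) is the principal characteristic group, giving the suffix -ol.
The numbering direction is chosen so that numbering from this end puts the hydroxyl group at C-2 rather than C-9.
That gives the hydroxyl at C-2; a chloro group at C-9.
Putting it together: 9-chlorodecan-2-ol.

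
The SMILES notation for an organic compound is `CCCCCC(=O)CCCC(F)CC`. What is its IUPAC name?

10-fluorododecan-6-one

The longest carbon chain that includes the carbonyl has 12 carbons, so the parent hydride is dodecane.
The highest-priority functional group is a ketone (C=O on an internal carbon), so the name ends in -one.
Number the chain so that numbering from this end puts the carbonyl group at C-6 rather than C-7.
That gives the carbonyl at C-6; a fluoro group at C-10.
Assembling the pieces gives 10-fluorododecan-6-one.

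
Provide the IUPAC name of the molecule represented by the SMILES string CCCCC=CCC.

Counting along the main chain through the multiple bond gives 8 carbons: the parent is octane.
The chain contains a C=C double bond, so the unsaturation ending is -ene.
Number the chain so that numbering from this end puts the double bond at C-3 rather than C-5.
With this numbering: the double bond between C-3 and C-4.
Putting it together: oct-3-ene.

oct-3-ene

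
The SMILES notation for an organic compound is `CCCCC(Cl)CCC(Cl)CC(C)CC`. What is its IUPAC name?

5,8-dichloro-3-methyldodecane

The longest carbon chain is 12 atoms: the parent is dodecane.
Number the chain so that the substituent locant set {3,5,8} is lower than {5,8,10} at the first point of difference.
This places chloro groups at C-5 and C-8; a methyl group at C-3.
The substituents are ordered alphabetically, ignoring any di-/tri- multipliers.
Assembling the pieces gives 5,8-dichloro-3-methyldodecane.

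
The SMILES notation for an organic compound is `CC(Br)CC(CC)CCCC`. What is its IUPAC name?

The longest carbon chain is 8 atoms: the parent is octane.
The numbering direction is chosen so that the substituent locant set {2,4} is lower than {5,7} at the first point of difference.
With this numbering: a bromo group at C-2; an ethyl group at C-4.
Substituent prefixes are cited in alphabetical order (multiplying prefixes like di-/tri- are ignored for ordering).
The name is 2-bromo-4-ethyloctane.

2-bromo-4-ethyloctane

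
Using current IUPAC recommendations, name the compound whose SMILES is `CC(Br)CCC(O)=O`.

4-bromopentanoic acid

Counting along the main chain through the –COOH group gives 5 carbons: the parent is pentane.
The highest-priority functional group is a carboxylic acid (terminal –COOH), so the name ends in -oic acid.
The numbering direction is chosen so that the carboxylic acid carbon is C-1 by definition.
That gives a bromo group at C-4.
Assembling the pieces gives 4-bromopentanoic acid.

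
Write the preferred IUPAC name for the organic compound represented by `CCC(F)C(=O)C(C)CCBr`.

The longest carbon chain that includes the carbonyl has 7 carbons, so the parent hydride is heptane.
The highest-priority functional group is a ketone (C=O on an internal carbon), so the name ends in -one.
Choose the numbering such that the substituent locant set {1,3,5} is lower than {3,5,7} at the first point of difference.
This places the carbonyl at C-4; a bromo group at C-1; a fluoro group at C-5; a methyl group at C-3.
Prefixes are listed alphabetically: bromo, fluoro, methyl.
Putting it together: 1-bromo-5-fluoro-3-methylheptan-4-one.

1-bromo-5-fluoro-3-methylheptan-4-one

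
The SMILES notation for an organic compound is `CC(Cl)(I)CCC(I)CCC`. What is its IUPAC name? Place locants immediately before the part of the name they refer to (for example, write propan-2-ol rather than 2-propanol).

The parent chain contains 8 carbons (octane).
The numbering direction is chosen so that the substituent locant set {2,2,5} is lower than {4,7,7} at the first point of difference.
With this numbering: a chloro group at C-2; iodo groups at C-2 and C-5.
The substituents are ordered alphabetically, ignoring any di-/tri- multipliers.
Putting it together: 2-chloro-2,5-diiodooctane.

2-chloro-2,5-diiodooctane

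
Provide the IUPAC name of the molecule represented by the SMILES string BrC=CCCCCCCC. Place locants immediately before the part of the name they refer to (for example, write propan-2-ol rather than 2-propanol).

Counting along the main chain through the multiple bond gives 9 carbons: the parent is nonane.
A C=C double bond in the chain gives the infix -ene-.
Number the chain so that numbering from this end puts the double bond at C-1 rather than C-8.
This places the double bond between C-1 and C-2; a bromo group at C-1.
Assembling the pieces gives 1-bromonon-1-ene.

1-bromonon-1-ene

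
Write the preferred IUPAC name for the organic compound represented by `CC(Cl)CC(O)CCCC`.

The longest carbon chain that includes the –OH group has 8 carbons, so the parent hydride is octane.
The highest-priority functional group is an alcohol (–OH), so the name ends in -ol.
The numbering direction is chosen so that numbering from this end puts the hydroxyl group at C-4 rather than C-5.
This places the hydroxyl at C-4; a chloro group at C-2.
Putting it together: 2-chlorooctan-4-ol.

2-chlorooctan-4-ol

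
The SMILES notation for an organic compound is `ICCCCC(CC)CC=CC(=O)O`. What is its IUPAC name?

5-ethyl-9-iodonon-2-enoic acid

The longest chain bearing the –COOH group and the multiple bond is 9 carbons long (nonane).
A carboxylic acid (terminal –COOH) is the principal characteristic group, giving the suffix -oic acid.
There is one C=C double bond, indicated by the ending -ene.
The numbering direction is chosen so that the carboxylic acid carbon is C-1 by definition.
That gives the double bond between C-2 and C-3; an ethyl group at C-5; an iodo group at C-9.
Substituent prefixes are cited in alphabetical order (multiplying prefixes like di-/tri- are ignored for ordering).
Assembling the pieces gives 5-ethyl-9-iodonon-2-enoic acid.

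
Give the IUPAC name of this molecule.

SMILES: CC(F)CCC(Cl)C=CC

4-chloro-7-fluorooct-2-ene

Counting along the main chain through the multiple bond gives 8 carbons: the parent is octane.
A C=C double bond in the chain gives the infix -ene-.
Number the chain so that numbering from this end puts the double bond at C-2 rather than C-6.
This places the double bond between C-2 and C-3; a chloro group at C-4; a fluoro group at C-7.
Prefixes are listed alphabetically: chloro, fluoro.
The name is 4-chloro-7-fluorooct-2-ene.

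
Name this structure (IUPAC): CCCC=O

Counting along the main chain through the –CHO group gives 4 carbons: the parent is butane.
An aldehyde (terminal –CHO) is the principal characteristic group, giving the suffix -al.
The numbering direction is chosen so that the aldehyde carbon is C-1 by definition.
Assembling the pieces gives butanal.

butanal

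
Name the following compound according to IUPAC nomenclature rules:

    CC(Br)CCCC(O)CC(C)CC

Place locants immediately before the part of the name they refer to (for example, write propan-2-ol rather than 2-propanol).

9-bromo-3-methyldecan-5-ol

The longest carbon chain that includes the –OH group has 10 carbons, so the parent hydride is decane.
The principal characteristic group is an alcohol (–OH), named with the suffix -ol.
Choose the numbering such that numbering from this end puts the hydroxyl group at C-5 rather than C-6.
With this numbering: the hydroxyl at C-5; a bromo group at C-9; a methyl group at C-3.
Substituent prefixes are cited in alphabetical order (multiplying prefixes like di-/tri- are ignored for ordering).
Putting it together: 9-bromo-3-methyldecan-5-ol.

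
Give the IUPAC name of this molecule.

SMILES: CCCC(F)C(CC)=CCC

4-ethyl-5-fluorooct-3-ene

The longest carbon chain that includes the multiple bond has 8 carbons, so the parent hydride is octane.
A C=C double bond in the chain gives the infix -ene-.
Number the chain so that numbering from this end puts the double bond at C-3 rather than C-5.
With this numbering: the double bond between C-3 and C-4; an ethyl group at C-4; a fluoro group at C-5.
Substituent prefixes are cited in alphabetical order (multiplying prefixes like di-/tri- are ignored for ordering).
The name is 4-ethyl-5-fluorooct-3-ene.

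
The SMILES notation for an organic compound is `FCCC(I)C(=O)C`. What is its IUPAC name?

The longest chain bearing the carbonyl is 5 carbons long (pentane).
A ketone (C=O on an internal carbon) is the principal characteristic group, giving the suffix -one.
The numbering direction is chosen so that numbering from this end puts the carbonyl group at C-2 rather than C-4.
This places the carbonyl at C-2; a fluoro group at C-5; an iodo group at C-3.
Substituent prefixes are cited in alphabetical order (multiplying prefixes like di-/tri- are ignored for ordering).
Putting it together: 5-fluoro-3-iodopentan-2-one.

5-fluoro-3-iodopentan-2-one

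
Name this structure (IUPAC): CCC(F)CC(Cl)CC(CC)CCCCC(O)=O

8-chloro-6-ethyl-10-fluorododecanoic acid

The longest carbon chain that includes the –COOH group has 12 carbons, so the parent hydride is dodecane.
The principal characteristic group is a carboxylic acid (terminal –COOH), named with the suffix -oic acid.
Choose the numbering such that the carboxylic acid carbon is C-1 by definition.
With this numbering: a chloro group at C-8; an ethyl group at C-6; a fluoro group at C-10.
Substituent prefixes are cited in alphabetical order (multiplying prefixes like di-/tri- are ignored for ordering).
The name is 8-chloro-6-ethyl-10-fluorododecanoic acid.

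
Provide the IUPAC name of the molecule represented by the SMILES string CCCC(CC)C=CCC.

The longest carbon chain that includes the multiple bond has 8 carbons, so the parent hydride is octane.
A C=C double bond in the chain gives the infix -ene-.
The numbering direction is chosen so that numbering from this end puts the double bond at C-3 rather than C-5.
That gives the double bond between C-3 and C-4; an ethyl group at C-5.
Assembling the pieces gives 5-ethyloct-3-ene.

5-ethyloct-3-ene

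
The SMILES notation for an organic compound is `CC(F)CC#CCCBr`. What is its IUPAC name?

1-bromo-6-fluorohept-3-yne

The longest chain bearing the multiple bond is 7 carbons long (heptane).
There is one C≡C triple bond, indicated by the ending -yne.
Number the chain so that numbering from this end puts the triple bond at C-3 rather than C-4.
That gives the triple bond between C-3 and C-4; a bromo group at C-1; a fluoro group at C-6.
The substituents are ordered alphabetically, ignoring any di-/tri- multipliers.
Assembling the pieces gives 1-bromo-6-fluorohept-3-yne.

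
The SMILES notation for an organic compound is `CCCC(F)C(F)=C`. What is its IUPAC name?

2,3-difluorohex-1-ene

The longest chain bearing the multiple bond is 6 carbons long (hexane).
The chain contains a C=C double bond, so the unsaturation ending is -ene.
The numbering direction is chosen so that numbering from this end puts the double bond at C-1 rather than C-5.
That gives the double bond between C-1 and C-2; fluoro groups at C-2 and C-3.
The name is 2,3-difluorohex-1-ene.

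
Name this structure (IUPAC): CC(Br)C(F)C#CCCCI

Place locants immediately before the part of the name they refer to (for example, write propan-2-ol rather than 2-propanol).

7-bromo-6-fluoro-1-iodooct-4-yne

The longest carbon chain that includes the multiple bond has 8 carbons, so the parent hydride is octane.
A C≡C triple bond in the chain gives the infix -yne-.
The numbering direction is chosen so that the substituent locant set {1,6,7} is lower than {2,3,8} at the first point of difference.
With this numbering: the triple bond between C-4 and C-5; a bromo group at C-7; a fluoro group at C-6; an iodo group at C-1.
Prefixes are listed alphabetically: bromo, fluoro, iodo.
Putting it together: 7-bromo-6-fluoro-1-iodooct-4-yne.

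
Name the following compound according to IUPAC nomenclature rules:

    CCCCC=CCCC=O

non-4-enal

The longest chain bearing the –CHO group and the multiple bond is 9 carbons long (nonane).
An aldehyde (terminal –CHO) is the principal characteristic group, giving the suffix -al.
A C=C double bond in the chain gives the infix -ene-.
Choose the numbering such that the aldehyde carbon is C-1 by definition.
This places the double bond between C-4 and C-5.
Assembling the pieces gives non-4-enal.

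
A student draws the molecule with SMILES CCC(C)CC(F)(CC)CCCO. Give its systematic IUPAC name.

4-ethyl-4-fluoro-6-methyloctan-1-ol

The longest carbon chain that includes the –OH group has 8 carbons, so the parent hydride is octane.
The principal characteristic group is an alcohol (–OH), named with the suffix -ol.
The numbering direction is chosen so that numbering from this end puts the hydroxyl group at C-1 rather than C-8.
That gives the hydroxyl at C-1; an ethyl group at C-4; a fluoro group at C-4; a methyl group at C-6.
Prefixes are listed alphabetically: ethyl, fluoro, methyl.
Assembling the pieces gives 4-ethyl-4-fluoro-6-methyloctan-1-ol.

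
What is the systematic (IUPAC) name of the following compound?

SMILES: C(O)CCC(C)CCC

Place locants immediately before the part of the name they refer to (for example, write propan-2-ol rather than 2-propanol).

4-methylheptan-1-ol

Counting along the main chain through the –OH group gives 7 carbons: the parent is heptane.
The highest-priority functional group is an alcohol (–OH), so the name ends in -ol.
The numbering direction is chosen so that numbering from this end puts the hydroxyl group at C-1 rather than C-7.
With this numbering: the hydroxyl at C-1; a methyl group at C-4.
Assembling the pieces gives 4-methylheptan-1-ol.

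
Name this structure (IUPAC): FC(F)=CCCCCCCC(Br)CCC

The longest carbon chain that includes the multiple bond has 12 carbons, so the parent hydride is dodecane.
The chain contains a C=C double bond, so the unsaturation ending is -ene.
Number the chain so that numbering from this end puts the double bond at C-1 rather than C-11.
That gives the double bond between C-1 and C-2; a bromo group at C-9; two fluoro groups at C-1.
Substituent prefixes are cited in alphabetical order (multiplying prefixes like di-/tri- are ignored for ordering).
Putting it together: 9-bromo-1,1-difluorododec-1-ene.

9-bromo-1,1-difluorododec-1-ene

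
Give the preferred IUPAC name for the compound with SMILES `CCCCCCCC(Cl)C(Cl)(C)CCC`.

The longest carbon chain is 12 atoms: the parent is dodecane.
Number the chain so that the substituent locant set {4,4,5} is lower than {8,9,9} at the first point of difference.
This places chloro groups at C-4 and C-5; a methyl group at C-4.
Substituent prefixes are cited in alphabetical order (multiplying prefixes like di-/tri- are ignored for ordering).
The name is 4,5-dichloro-4-methyldodecane.

4,5-dichloro-4-methyldodecane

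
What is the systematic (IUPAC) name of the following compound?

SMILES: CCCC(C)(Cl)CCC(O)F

Counting along the main chain through the –OH group gives 7 carbons: the parent is heptane.
An alcohol (–OH) is the principal characteristic group, giving the suffix -ol.
Number the chain so that numbering from this end puts the hydroxyl group at C-1 rather than C-7.
This places the hydroxyl at C-1; a chloro group at C-4; a fluoro group at C-1; a methyl group at C-4.
Prefixes are listed alphabetically: chloro, fluoro, methyl.
The name is 4-chloro-1-fluoro-4-methylheptan-1-ol.

4-chloro-1-fluoro-4-methylheptan-1-ol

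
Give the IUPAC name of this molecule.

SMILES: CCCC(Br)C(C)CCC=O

Counting along the main chain through the –CHO group gives 8 carbons: the parent is octane.
The highest-priority functional group is an aldehyde (terminal –CHO), so the name ends in -al.
The numbering direction is chosen so that the aldehyde carbon is C-1 by definition.
With this numbering: a bromo group at C-5; a methyl group at C-4.
The substituents are ordered alphabetically, ignoring any di-/tri- multipliers.
Assembling the pieces gives 5-bromo-4-methyloctanal.

5-bromo-4-methyloctanal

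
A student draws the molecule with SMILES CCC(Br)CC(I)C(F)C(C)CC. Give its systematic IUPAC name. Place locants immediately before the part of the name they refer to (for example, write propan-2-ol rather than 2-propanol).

7-bromo-4-fluoro-5-iodo-3-methylnonane

The longest continuous carbon chain has 9 atoms, so the parent hydride is nonane.
The numbering direction is chosen so that the substituent locant set {3,4,5,7} is lower than {3,5,6,7} at the first point of difference.
This places a bromo group at C-7; a fluoro group at C-4; an iodo group at C-5; a methyl group at C-3.
Substituent prefixes are cited in alphabetical order (multiplying prefixes like di-/tri- are ignored for ordering).
Putting it together: 7-bromo-4-fluoro-5-iodo-3-methylnonane.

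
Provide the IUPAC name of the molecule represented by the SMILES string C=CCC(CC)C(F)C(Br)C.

The longest carbon chain that includes the multiple bond has 7 carbons, so the parent hydride is heptane.
There is one C=C double bond, indicated by the ending -ene.
Choose the numbering such that numbering from this end puts the double bond at C-1 rather than C-6.
With this numbering: the double bond between C-1 and C-2; a bromo group at C-6; an ethyl group at C-4; a fluoro group at C-5.
The substituents are ordered alphabetically, ignoring any di-/tri- multipliers.
Assembling the pieces gives 6-bromo-4-ethyl-5-fluorohept-1-ene.

6-bromo-4-ethyl-5-fluorohept-1-ene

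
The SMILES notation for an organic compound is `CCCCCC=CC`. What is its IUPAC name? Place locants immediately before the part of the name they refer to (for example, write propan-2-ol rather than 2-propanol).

oct-2-ene

Counting along the main chain through the multiple bond gives 8 carbons: the parent is octane.
The chain contains a C=C double bond, so the unsaturation ending is -ene.
The numbering direction is chosen so that numbering from this end puts the double bond at C-2 rather than C-6.
That gives the double bond between C-2 and C-3.
Putting it together: oct-2-ene.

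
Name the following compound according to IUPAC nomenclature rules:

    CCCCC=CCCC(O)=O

The longest chain bearing the –COOH group and the multiple bond is 9 carbons long (nonane).
A carboxylic acid (terminal –COOH) is the principal characteristic group, giving the suffix -oic acid.
The chain contains a C=C double bond, so the unsaturation ending is -ene.
Choose the numbering such that the carboxylic acid carbon is C-1 by definition.
That gives the double bond between C-4 and C-5.
Putting it together: non-4-enoic acid.

non-4-enoic acid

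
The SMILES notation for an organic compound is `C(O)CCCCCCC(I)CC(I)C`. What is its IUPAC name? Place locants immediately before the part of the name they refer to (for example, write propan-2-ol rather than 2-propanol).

8,10-diiodoundecan-1-ol

The longest chain bearing the –OH group is 11 carbons long (undecane).
The principal characteristic group is an alcohol (–OH), named with the suffix -ol.
Choose the numbering such that numbering from this end puts the hydroxyl group at C-1 rather than C-11.
That gives the hydroxyl at C-1; iodo groups at C-8 and C-10.
Putting it together: 8,10-diiodoundecan-1-ol.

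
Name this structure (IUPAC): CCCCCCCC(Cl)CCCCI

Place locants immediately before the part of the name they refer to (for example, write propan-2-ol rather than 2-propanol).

5-chloro-1-iodododecane

The longest carbon chain is 12 atoms: the parent is dodecane.
Choose the numbering such that the substituent locant set {1,5} is lower than {8,12} at the first point of difference.
With this numbering: a chloro group at C-5; an iodo group at C-1.
Substituent prefixes are cited in alphabetical order (multiplying prefixes like di-/tri- are ignored for ordering).
Putting it together: 5-chloro-1-iodododecane.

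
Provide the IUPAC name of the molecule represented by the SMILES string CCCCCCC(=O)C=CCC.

undec-3-en-5-one

The longest chain bearing the carbonyl and the multiple bond is 11 carbons long (undecane).
The highest-priority functional group is a ketone (C=O on an internal carbon), so the name ends in -one.
A C=C double bond in the chain gives the infix -ene-.
Number the chain so that numbering from this end puts the carbonyl group at C-5 rather than C-7.
That gives the carbonyl at C-5; the double bond between C-3 and C-4.
Assembling the pieces gives undec-3-en-5-one.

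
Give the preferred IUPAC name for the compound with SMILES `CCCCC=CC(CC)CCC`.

The longest carbon chain that includes the multiple bond has 10 carbons, so the parent hydride is decane.
There is one C=C double bond, indicated by the ending -ene.
Choose the numbering such that the substituent locant set {4} is lower than {7} at the first point of difference.
That gives the double bond between C-5 and C-6; an ethyl group at C-4.
The name is 4-ethyldec-5-ene.

4-ethyldec-5-ene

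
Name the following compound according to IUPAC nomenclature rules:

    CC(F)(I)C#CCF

The longest carbon chain that includes the multiple bond has 5 carbons, so the parent hydride is pentane.
There is one C≡C triple bond, indicated by the ending -yne.
Number the chain so that numbering from this end puts the triple bond at C-2 rather than C-3.
With this numbering: the triple bond between C-2 and C-3; fluoro groups at C-1 and C-4; an iodo group at C-4.
Substituent prefixes are cited in alphabetical order (multiplying prefixes like di-/tri- are ignored for ordering).
Assembling the pieces gives 1,4-difluoro-4-iodopent-2-yne.

1,4-difluoro-4-iodopent-2-yne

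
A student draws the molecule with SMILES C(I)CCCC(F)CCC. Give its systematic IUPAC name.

The longest continuous carbon chain has 8 atoms, so the parent hydride is octane.
Number the chain so that the substituent locant set {1,5} is lower than {4,8} at the first point of difference.
This places a fluoro group at C-5; an iodo group at C-1.
The substituents are ordered alphabetically, ignoring any di-/tri- multipliers.
The name is 5-fluoro-1-iodooctane.

5-fluoro-1-iodooctane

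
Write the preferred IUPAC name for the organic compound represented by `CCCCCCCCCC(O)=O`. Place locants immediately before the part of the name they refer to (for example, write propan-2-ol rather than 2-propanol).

Counting along the main chain through the –COOH group gives 10 carbons: the parent is decane.
The principal characteristic group is a carboxylic acid (terminal –COOH), named with the suffix -oic acid.
Choose the numbering such that the carboxylic acid carbon is C-1 by definition.
Putting it together: decanoic acid.

decanoic acid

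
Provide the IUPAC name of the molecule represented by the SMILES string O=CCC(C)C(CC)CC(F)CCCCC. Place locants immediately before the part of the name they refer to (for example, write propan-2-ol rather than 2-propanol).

The longest carbon chain that includes the –CHO group has 11 carbons, so the parent hydride is undecane.
An aldehyde (terminal –CHO) is the principal characteristic group, giving the suffix -al.
Number the chain so that the aldehyde carbon is C-1 by definition.
This places an ethyl group at C-4; a fluoro group at C-6; a methyl group at C-3.
The substituents are ordered alphabetically, ignoring any di-/tri- multipliers.
Putting it together: 4-ethyl-6-fluoro-3-methylundecanal.

4-ethyl-6-fluoro-3-methylundecanal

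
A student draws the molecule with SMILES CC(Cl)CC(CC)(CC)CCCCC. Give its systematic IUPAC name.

2-chloro-4,4-diethylnonane

The longest carbon chain is 9 atoms: the parent is nonane.
Choose the numbering such that the substituent locant set {2,4,4} is lower than {6,6,8} at the first point of difference.
With this numbering: a chloro group at C-2; two ethyl groups at C-4.
Substituent prefixes are cited in alphabetical order (multiplying prefixes like di-/tri- are ignored for ordering).
Putting it together: 2-chloro-4,4-diethylnonane.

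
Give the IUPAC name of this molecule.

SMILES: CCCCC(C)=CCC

4-methyloct-3-ene

The longest carbon chain that includes the multiple bond has 8 carbons, so the parent hydride is octane.
The chain contains a C=C double bond, so the unsaturation ending is -ene.
Choose the numbering such that numbering from this end puts the double bond at C-3 rather than C-5.
That gives the double bond between C-3 and C-4; a methyl group at C-4.
Assembling the pieces gives 4-methyloct-3-ene.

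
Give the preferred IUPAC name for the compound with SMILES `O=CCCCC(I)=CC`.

The longest chain bearing the –CHO group and the multiple bond is 7 carbons long (heptane).
The highest-priority functional group is an aldehyde (terminal –CHO), so the name ends in -al.
The chain contains a C=C double bond, so the unsaturation ending is -ene.
Number the chain so that the aldehyde carbon is C-1 by definition.
That gives the double bond between C-5 and C-6; an iodo group at C-5.
The name is 5-iodohept-5-enal.

5-iodohept-5-enal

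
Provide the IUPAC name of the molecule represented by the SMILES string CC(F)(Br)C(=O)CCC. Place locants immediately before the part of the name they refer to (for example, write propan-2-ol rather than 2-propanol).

2-bromo-2-fluorohexan-3-one

The longest carbon chain that includes the carbonyl has 6 carbons, so the parent hydride is hexane.
A ketone (C=O on an internal carbon) is the principal characteristic group, giving the suffix -one.
Choose the numbering such that numbering from this end puts the carbonyl group at C-3 rather than C-4.
That gives the carbonyl at C-3; a bromo group at C-2; a fluoro group at C-2.
Substituent prefixes are cited in alphabetical order (multiplying prefixes like di-/tri- are ignored for ordering).
Putting it together: 2-bromo-2-fluorohexan-3-one.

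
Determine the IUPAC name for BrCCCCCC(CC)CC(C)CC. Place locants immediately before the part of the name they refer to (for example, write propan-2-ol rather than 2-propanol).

1-bromo-6-ethyl-8-methyldecane

The longest carbon chain is 10 atoms: the parent is decane.
Number the chain so that the substituent locant set {1,6,8} is lower than {3,5,10} at the first point of difference.
That gives a bromo group at C-1; an ethyl group at C-6; a methyl group at C-8.
The substituents are ordered alphabetically, ignoring any di-/tri- multipliers.
Assembling the pieces gives 1-bromo-6-ethyl-8-methyldecane.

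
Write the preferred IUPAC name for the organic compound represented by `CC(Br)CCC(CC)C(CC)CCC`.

The parent chain contains 9 carbons (nonane).
The numbering direction is chosen so that the substituent locant set {2,5,6} is lower than {4,5,8} at the first point of difference.
That gives a bromo group at C-2; ethyl groups at C-5 and C-6.
Substituent prefixes are cited in alphabetical order (multiplying prefixes like di-/tri- are ignored for ordering).
The name is 2-bromo-5,6-diethylnonane.

2-bromo-5,6-diethylnonane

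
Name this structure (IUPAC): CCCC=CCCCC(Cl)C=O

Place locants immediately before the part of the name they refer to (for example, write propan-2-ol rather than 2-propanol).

Counting along the main chain through the –CHO group and the multiple bond gives 10 carbons: the parent is decane.
The highest-priority functional group is an aldehyde (terminal –CHO), so the name ends in -al.
The chain contains a C=C double bond, so the unsaturation ending is -ene.
Choose the numbering such that the aldehyde carbon is C-1 by definition.
That gives the double bond between C-6 and C-7; a chloro group at C-2.
Assembling the pieces gives 2-chlorodec-6-enal.

2-chlorodec-6-enal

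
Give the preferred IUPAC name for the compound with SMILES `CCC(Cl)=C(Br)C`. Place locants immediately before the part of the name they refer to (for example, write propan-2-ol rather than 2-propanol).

The longest chain bearing the multiple bond is 5 carbons long (pentane).
There is one C=C double bond, indicated by the ending -ene.
The numbering direction is chosen so that numbering from this end puts the double bond at C-2 rather than C-3.
With this numbering: the double bond between C-2 and C-3; a bromo group at C-2; a chloro group at C-3.
Substituent prefixes are cited in alphabetical order (multiplying prefixes like di-/tri- are ignored for ordering).
The name is 2-bromo-3-chloropent-2-ene.

2-bromo-3-chloropent-2-ene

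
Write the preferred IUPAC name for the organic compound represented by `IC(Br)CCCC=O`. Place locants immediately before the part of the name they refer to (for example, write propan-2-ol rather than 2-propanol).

5-bromo-5-iodopentanal

Counting along the main chain through the –CHO group gives 5 carbons: the parent is pentane.
An aldehyde (terminal –CHO) is the principal characteristic group, giving the suffix -al.
The numbering direction is chosen so that the aldehyde carbon is C-1 by definition.
This places a bromo group at C-5; an iodo group at C-5.
Prefixes are listed alphabetically: bromo, iodo.
Assembling the pieces gives 5-bromo-5-iodopentanal.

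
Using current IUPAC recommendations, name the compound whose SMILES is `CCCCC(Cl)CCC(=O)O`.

4-chlorooctanoic acid

The longest carbon chain that includes the –COOH group has 8 carbons, so the parent hydride is octane.
The principal characteristic group is a carboxylic acid (terminal –COOH), named with the suffix -oic acid.
Number the chain so that the carboxylic acid carbon is C-1 by definition.
This places a chloro group at C-4.
Putting it together: 4-chlorooctanoic acid.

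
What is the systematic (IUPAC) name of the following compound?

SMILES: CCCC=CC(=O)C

The longest carbon chain that includes the carbonyl and the multiple bond has 7 carbons, so the parent hydride is heptane.
The highest-priority functional group is a ketone (C=O on an internal carbon), so the name ends in -one.
The chain contains a C=C double bond, so the unsaturation ending is -ene.
The numbering direction is chosen so that numbering from this end puts the carbonyl group at C-2 rather than C-6.
With this numbering: the carbonyl at C-2; the double bond between C-3 and C-4.
The name is hept-3-en-2-one.

hept-3-en-2-one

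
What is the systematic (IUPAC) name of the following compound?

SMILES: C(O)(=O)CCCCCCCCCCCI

The longest carbon chain that includes the –COOH group has 12 carbons, so the parent hydride is dodecane.
The highest-priority functional group is a carboxylic acid (terminal –COOH), so the name ends in -oic acid.
The numbering direction is chosen so that the carboxylic acid carbon is C-1 by definition.
With this numbering: an iodo group at C-12.
Assembling the pieces gives 12-iodododecanoic acid.

12-iodododecanoic acid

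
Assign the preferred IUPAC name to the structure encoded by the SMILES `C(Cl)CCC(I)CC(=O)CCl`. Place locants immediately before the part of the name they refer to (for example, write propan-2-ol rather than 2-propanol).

The longest chain bearing the carbonyl is 7 carbons long (heptane).
The highest-priority functional group is a ketone (C=O on an internal carbon), so the name ends in -one.
The numbering direction is chosen so that numbering from this end puts the carbonyl group at C-2 rather than C-6.
That gives the carbonyl at C-2; chloro groups at C-1 and C-7; an iodo group at C-4.
The substituents are ordered alphabetically, ignoring any di-/tri- multipliers.
The name is 1,7-dichloro-4-iodoheptan-2-one.

1,7-dichloro-4-iodoheptan-2-one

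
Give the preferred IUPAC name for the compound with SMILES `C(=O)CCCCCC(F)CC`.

The longest carbon chain that includes the –CHO group has 9 carbons, so the parent hydride is nonane.
An aldehyde (terminal –CHO) is the principal characteristic group, giving the suffix -al.
Number the chain so that the aldehyde carbon is C-1 by definition.
That gives a fluoro group at C-7.
Assembling the pieces gives 7-fluorononanal.

7-fluorononanal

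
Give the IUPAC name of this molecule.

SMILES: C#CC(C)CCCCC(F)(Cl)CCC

8-chloro-8-fluoro-3-methylundec-1-yne

The longest carbon chain that includes the multiple bond has 11 carbons, so the parent hydride is undecane.
There is one C≡C triple bond, indicated by the ending -yne.
Number the chain so that numbering from this end puts the triple bond at C-1 rather than C-10.
That gives the triple bond between C-1 and C-2; a chloro group at C-8; a fluoro group at C-8; a methyl group at C-3.
Substituent prefixes are cited in alphabetical order (multiplying prefixes like di-/tri- are ignored for ordering).
Assembling the pieces gives 8-chloro-8-fluoro-3-methylundec-1-yne.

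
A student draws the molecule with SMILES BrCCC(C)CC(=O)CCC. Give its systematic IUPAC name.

The longest chain bearing the carbonyl is 8 carbons long (octane).
The highest-priority functional group is a ketone (C=O on an internal carbon), so the name ends in -one.
Number the chain so that numbering from this end puts the carbonyl group at C-4 rather than C-5.
That gives the carbonyl at C-4; a bromo group at C-8; a methyl group at C-6.
Substituent prefixes are cited in alphabetical order (multiplying prefixes like di-/tri- are ignored for ordering).
The name is 8-bromo-6-methyloctan-4-one.

8-bromo-6-methyloctan-4-one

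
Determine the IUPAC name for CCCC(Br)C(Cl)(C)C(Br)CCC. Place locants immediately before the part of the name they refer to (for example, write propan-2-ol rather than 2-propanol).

The parent chain contains 9 carbons (nonane).
The molecule is symmetric, so either numbering direction gives the same locants.
With this numbering: bromo groups at C-4 and C-6; a chloro group at C-5; a methyl group at C-5.
The substituents are ordered alphabetically, ignoring any di-/tri- multipliers.
The name is 4,6-dibromo-5-chloro-5-methylnonane.

4,6-dibromo-5-chloro-5-methylnonane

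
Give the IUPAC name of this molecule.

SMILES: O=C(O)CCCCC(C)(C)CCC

6,6-dimethylnonanoic acid

Counting along the main chain through the –COOH group gives 9 carbons: the parent is nonane.
The highest-priority functional group is a carboxylic acid (terminal –COOH), so the name ends in -oic acid.
Choose the numbering such that the carboxylic acid carbon is C-1 by definition.
That gives two methyl groups at C-6.
Assembling the pieces gives 6,6-dimethylnonanoic acid.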